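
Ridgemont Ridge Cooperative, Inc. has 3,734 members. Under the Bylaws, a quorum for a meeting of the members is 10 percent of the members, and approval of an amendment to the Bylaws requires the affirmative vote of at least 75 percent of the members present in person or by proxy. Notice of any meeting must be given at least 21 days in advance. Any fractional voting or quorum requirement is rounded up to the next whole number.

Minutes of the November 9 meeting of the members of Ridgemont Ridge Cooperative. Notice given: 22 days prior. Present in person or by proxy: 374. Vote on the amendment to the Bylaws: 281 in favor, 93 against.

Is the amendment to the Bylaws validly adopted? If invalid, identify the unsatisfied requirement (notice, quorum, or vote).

Notice: 22 days given; 21 required. Satisfied.
Quorum: 10% of 3,734 = 373.40, rounded up to 374; 374 present. Satisfied.
Vote: requires three-fourths of those present (374); 3/4 of 374 = 280.50, rounded up to 281, so 281 needed; 281 in favor. Satisfied.

Valid — all requirements satisfied.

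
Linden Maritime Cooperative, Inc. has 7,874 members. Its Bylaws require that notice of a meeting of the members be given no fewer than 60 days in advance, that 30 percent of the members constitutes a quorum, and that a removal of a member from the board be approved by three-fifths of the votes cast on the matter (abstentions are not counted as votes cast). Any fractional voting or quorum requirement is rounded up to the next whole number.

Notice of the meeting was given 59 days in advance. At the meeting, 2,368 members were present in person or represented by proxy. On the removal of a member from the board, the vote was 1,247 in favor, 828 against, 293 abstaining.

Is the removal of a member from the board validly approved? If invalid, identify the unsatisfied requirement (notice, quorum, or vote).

Notice: 59 days given; 60 required. Not satisfied.
Quorum: 30% of 7,874 = 2,362.20, rounded up to 2,363; 2,368 present. Satisfied.
Vote: requires three-fifths of the votes cast (2,368 − 293 abstaining = 2,075); 3/5 of 2075 = 1245, so 1,245 needed; 1,247 in favor. Satisfied.

Invalid — notice requirement not satisfied.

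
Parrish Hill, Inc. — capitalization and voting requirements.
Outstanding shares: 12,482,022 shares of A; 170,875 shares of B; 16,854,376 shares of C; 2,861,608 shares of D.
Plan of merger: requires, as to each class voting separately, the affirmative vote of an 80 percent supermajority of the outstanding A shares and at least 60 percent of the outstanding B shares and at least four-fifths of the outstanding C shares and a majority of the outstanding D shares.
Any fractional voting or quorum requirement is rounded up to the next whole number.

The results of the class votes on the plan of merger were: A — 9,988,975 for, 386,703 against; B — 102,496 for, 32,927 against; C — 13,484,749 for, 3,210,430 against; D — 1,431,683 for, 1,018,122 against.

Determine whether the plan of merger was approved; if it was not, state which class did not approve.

Not approved — the B shares did not give the required vote.

A: 4/5 of 12482022 = 9985617.60, rounded up to 9985618; 9,985,618 required, 9,988,975 in favor — approved.
B: 3/5 of 170875 = 102525; 102,525 required, 102,496 in favor — not approved.
C: 4/5 of 16854376 = 13483500.80, rounded up to 13483501; 13,483,501 required, 13,484,749 in favor — approved.
D: a majority of 2861608 is 1430805; 1,430,805 required, 1,431,683 in favor — approved.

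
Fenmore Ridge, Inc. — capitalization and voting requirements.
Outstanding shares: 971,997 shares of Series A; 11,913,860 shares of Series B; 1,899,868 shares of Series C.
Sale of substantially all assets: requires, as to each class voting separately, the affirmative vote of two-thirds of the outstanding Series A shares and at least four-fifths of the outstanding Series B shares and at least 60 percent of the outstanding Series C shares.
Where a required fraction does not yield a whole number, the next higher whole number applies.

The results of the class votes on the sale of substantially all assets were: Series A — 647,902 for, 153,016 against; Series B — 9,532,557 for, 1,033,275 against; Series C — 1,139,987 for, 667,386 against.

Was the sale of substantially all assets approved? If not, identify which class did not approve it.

Not approved — the Series A shares did not give the required vote.

Series A: 2/3 of 971997 = 647998; 647,998 required, 647,902 in favor — not approved.
Series B: 4/5 of 11913860 = 9531088; 9,531,088 required, 9,532,557 in favor — approved.
Series C: 3/5 of 1899868 = 1139920.80, rounded up to 1139921; 1,139,921 required, 1,139,987 in favor — approved.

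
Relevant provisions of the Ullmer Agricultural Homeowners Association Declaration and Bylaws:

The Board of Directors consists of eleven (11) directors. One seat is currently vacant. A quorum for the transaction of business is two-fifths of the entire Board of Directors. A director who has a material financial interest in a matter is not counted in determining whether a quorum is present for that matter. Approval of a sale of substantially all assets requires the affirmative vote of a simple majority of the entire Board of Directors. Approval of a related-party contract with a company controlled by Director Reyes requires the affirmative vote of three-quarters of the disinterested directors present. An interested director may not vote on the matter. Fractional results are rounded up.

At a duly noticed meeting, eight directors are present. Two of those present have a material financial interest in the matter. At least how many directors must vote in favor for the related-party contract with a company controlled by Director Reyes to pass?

The related-party contract with a company controlled by Director Reyes requires three-fourths of the disinterested directors present (8 − 2 = 6).
3/4 of 6 = 4.50, rounded up to 5.

5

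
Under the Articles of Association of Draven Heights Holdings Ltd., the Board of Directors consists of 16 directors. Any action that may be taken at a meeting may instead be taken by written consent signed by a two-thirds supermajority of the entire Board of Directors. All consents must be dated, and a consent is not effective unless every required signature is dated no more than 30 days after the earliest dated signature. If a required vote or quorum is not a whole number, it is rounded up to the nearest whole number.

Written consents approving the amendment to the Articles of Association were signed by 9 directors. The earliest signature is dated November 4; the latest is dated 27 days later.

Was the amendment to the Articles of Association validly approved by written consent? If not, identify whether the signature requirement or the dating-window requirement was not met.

Not effective — insufficient signatures.

Signatures required: a two-thirds supermajority of 16 — 2/3 of 16 = 10.67, rounded up to 11, so 11 needed; 9 signed. Insufficient.
Dating window: the latest signature is 27 days after the earliest; the limit is 30 days. Within the window.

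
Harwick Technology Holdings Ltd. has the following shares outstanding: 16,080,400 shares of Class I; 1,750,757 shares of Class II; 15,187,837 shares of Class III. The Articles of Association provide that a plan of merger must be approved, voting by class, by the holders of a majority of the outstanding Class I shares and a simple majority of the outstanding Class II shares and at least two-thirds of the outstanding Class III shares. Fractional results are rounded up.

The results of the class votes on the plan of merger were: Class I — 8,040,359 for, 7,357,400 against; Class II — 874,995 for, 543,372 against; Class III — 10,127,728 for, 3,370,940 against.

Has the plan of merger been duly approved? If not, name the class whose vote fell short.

Class I: a majority of 16080400 is 8040201; 8,040,201 required, 8,040,359 in favor — approved.
Class II: a majority of 1750757 is 875379; 875,379 required, 874,995 in favor — not approved.
Class III: 2/3 of 15187837 = 10125224.67, rounded up to 10125225; 10,125,225 required, 10,127,728 in favor — approved.

Not approved — the Class II shares did not give the required vote.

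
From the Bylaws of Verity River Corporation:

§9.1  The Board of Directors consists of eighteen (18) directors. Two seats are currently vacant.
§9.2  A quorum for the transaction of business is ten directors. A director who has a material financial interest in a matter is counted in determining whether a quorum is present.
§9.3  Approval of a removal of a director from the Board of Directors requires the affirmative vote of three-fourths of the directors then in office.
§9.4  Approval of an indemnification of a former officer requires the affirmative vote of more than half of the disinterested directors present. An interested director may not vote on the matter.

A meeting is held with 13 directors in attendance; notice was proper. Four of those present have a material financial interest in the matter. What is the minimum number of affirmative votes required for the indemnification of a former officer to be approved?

5

The indemnification of a former officer requires a majority of the disinterested directors present (13 − 4 = 9).
A majority of 9 is 5.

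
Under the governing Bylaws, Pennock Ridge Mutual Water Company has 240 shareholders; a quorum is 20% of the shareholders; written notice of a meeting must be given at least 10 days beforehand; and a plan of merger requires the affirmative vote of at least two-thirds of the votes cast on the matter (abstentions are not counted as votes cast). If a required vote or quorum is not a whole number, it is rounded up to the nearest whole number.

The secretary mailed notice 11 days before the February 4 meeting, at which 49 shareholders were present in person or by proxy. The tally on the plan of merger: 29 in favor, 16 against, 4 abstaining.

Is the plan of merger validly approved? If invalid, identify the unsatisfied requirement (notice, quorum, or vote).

Invalid — vote requirement not satisfied.

Notice: 11 days given; 10 required. Satisfied.
Quorum: 20% of 240 = 48; 49 present. Satisfied.
Vote: requires two-thirds of the votes cast (49 − 4 abstaining = 45); 2/3 of 45 = 30, so 30 needed; 29 in favor. Not satisfied.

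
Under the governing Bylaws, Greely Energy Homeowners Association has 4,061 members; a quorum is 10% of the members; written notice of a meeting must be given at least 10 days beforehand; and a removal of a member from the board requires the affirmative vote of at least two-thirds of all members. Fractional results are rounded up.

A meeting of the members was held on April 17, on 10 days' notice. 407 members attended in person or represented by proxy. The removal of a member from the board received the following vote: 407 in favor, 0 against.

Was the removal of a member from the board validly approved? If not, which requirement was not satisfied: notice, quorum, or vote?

Notice: 10 days given; 10 required. Satisfied.
Quorum: 10% of 4,061 = 406.10, rounded up to 407; 407 present. Satisfied.
Vote: requires two-thirds of all members (4,061); 2/3 of 4061 = 2707.33, rounded up to 2708, so 2,708 needed; 407 in favor. Not satisfied.

Invalid — vote requirement not satisfied.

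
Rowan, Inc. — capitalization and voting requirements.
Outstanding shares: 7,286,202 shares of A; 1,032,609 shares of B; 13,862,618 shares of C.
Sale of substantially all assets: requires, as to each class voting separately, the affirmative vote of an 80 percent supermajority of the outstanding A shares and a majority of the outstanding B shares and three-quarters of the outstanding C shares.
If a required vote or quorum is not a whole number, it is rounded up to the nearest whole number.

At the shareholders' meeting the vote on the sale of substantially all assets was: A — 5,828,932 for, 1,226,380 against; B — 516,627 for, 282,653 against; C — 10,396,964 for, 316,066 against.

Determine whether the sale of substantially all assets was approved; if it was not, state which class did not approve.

A: 4/5 of 7286202 = 5828961.60, rounded up to 5828962; 5,828,962 required, 5,828,932 in favor — not approved.
B: a majority of 1032609 is 516305; 516,305 required, 516,627 in favor — approved.
C: 3/4 of 13862618 = 10396963.50, rounded up to 10396964; 10,396,964 required, 10,396,964 in favor — approved.

Not approved — the A shares did not give the required vote.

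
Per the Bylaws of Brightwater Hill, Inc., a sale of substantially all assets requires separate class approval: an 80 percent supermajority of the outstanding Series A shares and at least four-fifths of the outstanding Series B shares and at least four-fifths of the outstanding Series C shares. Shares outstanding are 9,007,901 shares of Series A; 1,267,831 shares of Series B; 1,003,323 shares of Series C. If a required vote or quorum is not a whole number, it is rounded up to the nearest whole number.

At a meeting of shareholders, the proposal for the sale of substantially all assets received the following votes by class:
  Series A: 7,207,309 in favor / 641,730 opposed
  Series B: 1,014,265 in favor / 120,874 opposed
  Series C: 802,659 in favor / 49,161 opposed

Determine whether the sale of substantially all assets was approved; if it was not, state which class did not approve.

Approved — every class gave the required vote.

Series A: 4/5 of 9007901 = 7206320.80, rounded up to 7206321; 7,206,321 required, 7,207,309 in favor — approved.
Series B: 4/5 of 1267831 = 1014264.80, rounded up to 1014265; 1,014,265 required, 1,014,265 in favor — approved.
Series C: 4/5 of 1003323 = 802658.40, rounded up to 802659; 802,659 required, 802,659 in favor — approved.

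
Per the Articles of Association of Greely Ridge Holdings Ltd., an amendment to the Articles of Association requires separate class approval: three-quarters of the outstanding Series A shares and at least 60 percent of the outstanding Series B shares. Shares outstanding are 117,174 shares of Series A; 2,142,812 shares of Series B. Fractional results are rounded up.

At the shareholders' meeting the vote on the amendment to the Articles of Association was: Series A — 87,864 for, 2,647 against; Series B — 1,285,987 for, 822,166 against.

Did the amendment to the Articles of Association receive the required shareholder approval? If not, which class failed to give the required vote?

Not approved — the Series A shares did not give the required vote.

Series A: 3/4 of 117174 = 87880.50, rounded up to 87881; 87,881 required, 87,864 in favor — not approved.
Series B: 3/5 of 2142812 = 1285687.20, rounded up to 1285688; 1,285,688 required, 1,285,987 in favor — approved.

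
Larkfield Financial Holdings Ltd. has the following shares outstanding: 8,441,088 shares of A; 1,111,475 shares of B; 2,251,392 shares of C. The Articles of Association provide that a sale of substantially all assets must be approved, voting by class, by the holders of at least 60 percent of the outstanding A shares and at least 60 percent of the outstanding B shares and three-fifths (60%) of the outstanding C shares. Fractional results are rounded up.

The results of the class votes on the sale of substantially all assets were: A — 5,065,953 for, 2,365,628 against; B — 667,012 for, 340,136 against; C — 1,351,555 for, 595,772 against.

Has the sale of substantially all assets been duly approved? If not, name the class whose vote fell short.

A: 3/5 of 8441088 = 5064652.80, rounded up to 5064653; 5,064,653 required, 5,065,953 in favor — approved.
B: 3/5 of 1111475 = 666885; 666,885 required, 667,012 in favor — approved.
C: 3/5 of 2251392 = 1350835.20, rounded up to 1350836; 1,350,836 required, 1,351,555 in favor — approved.

Approved — every class gave the required vote.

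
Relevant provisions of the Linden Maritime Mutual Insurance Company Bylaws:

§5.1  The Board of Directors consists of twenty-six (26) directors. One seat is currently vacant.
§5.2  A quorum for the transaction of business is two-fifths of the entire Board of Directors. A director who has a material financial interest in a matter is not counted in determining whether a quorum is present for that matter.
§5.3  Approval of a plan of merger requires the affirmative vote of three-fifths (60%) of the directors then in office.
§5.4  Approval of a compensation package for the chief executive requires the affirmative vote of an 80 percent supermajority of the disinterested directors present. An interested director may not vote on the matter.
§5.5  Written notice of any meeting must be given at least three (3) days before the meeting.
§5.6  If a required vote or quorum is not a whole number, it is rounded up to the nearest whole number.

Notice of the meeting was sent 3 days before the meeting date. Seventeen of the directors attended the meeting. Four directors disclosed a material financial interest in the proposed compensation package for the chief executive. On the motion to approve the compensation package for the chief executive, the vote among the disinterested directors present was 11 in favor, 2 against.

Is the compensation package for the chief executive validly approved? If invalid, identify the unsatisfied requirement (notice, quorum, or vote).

Valid — all requirements satisfied.

Notice: 3 days given; 3 required (3 ≥ 3). Satisfied.
Quorum: 17 present, but the 4 interested directors do not count, leaving 13. Quorum is 11. Satisfied.
Vote: the compensation package for the chief executive requires four-fifths of the disinterested directors present (17 − 4 = 13). 4/5 of 13 = 10.40, rounded up to 11, so 11 affirmative votes are needed; 11 voted in favor. Satisfied.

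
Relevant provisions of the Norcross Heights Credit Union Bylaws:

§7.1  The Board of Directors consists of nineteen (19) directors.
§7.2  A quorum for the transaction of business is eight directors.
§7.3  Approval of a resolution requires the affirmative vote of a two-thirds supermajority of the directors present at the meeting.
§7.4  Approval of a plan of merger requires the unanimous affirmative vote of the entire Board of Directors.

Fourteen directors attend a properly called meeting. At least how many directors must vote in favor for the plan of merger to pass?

19

The plan of merger requires the unanimous vote of the entire Board of Directors (19).
Unanimous means all 19.
(Only 14 can vote, so the plan of merger cannot pass at this meeting, but the required vote is still 19.)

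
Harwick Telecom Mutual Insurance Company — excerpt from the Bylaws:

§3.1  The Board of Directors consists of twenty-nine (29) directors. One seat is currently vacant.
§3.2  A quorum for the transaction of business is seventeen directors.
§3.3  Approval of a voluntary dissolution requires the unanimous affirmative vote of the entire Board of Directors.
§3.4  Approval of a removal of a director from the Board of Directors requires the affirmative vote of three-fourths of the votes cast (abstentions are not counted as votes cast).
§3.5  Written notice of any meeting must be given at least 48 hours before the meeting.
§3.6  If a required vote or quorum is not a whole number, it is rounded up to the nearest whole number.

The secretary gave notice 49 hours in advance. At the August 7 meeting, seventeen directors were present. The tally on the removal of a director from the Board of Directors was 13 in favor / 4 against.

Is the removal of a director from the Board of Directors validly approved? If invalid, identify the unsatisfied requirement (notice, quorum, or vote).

Notice: 49 hours given; 48 required (49 ≥ 48). Satisfied.
Quorum: 17 present; quorum is 17. Satisfied.
Vote: the removal of a director from the Board of Directors requires three-fourths of the votes cast (17). 3/4 of 17 = 12.75, rounded up to 13, so 13 affirmative votes are needed; 13 voted in favor. Satisfied.

Valid — all requirements satisfied.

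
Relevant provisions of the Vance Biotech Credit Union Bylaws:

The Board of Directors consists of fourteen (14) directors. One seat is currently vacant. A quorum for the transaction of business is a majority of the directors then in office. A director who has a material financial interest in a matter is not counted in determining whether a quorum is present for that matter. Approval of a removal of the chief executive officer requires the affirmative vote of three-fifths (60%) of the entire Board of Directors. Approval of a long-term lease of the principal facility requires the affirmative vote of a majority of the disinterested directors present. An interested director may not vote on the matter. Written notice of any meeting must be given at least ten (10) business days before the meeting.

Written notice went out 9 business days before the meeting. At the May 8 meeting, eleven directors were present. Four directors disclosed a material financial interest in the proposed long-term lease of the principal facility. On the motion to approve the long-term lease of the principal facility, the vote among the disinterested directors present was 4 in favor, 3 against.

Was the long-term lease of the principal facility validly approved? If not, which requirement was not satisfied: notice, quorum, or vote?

Notice: 9 business days given; 10 required (9 < 10). Not satisfied.
Quorum: 11 present, but the 4 interested directors do not count, leaving 7. Quorum is 7. Satisfied.
Vote: the long-term lease of the principal facility requires a majority of the disinterested directors present (11 − 4 = 7). A majority of 7 is 4, so 4 affirmative votes are needed; 4 voted in favor. Satisfied.

Invalid — notice requirement not satisfied.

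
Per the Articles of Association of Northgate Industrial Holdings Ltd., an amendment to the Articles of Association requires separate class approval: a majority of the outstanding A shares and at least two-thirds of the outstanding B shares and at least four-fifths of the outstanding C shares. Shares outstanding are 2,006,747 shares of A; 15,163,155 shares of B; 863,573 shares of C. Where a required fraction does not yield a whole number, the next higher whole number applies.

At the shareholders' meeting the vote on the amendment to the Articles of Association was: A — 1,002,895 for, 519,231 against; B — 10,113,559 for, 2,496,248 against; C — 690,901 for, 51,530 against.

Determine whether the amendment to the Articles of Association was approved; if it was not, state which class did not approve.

A: a majority of 2006747 is 1003374; 1,003,374 required, 1,002,895 in favor — not approved.
B: 2/3 of 15163155 = 10108770; 10,108,770 required, 10,113,559 in favor — approved.
C: 4/5 of 863573 = 690858.40, rounded up to 690859; 690,859 required, 690,901 in favor — approved.

Not approved — the A shares did not give the required vote.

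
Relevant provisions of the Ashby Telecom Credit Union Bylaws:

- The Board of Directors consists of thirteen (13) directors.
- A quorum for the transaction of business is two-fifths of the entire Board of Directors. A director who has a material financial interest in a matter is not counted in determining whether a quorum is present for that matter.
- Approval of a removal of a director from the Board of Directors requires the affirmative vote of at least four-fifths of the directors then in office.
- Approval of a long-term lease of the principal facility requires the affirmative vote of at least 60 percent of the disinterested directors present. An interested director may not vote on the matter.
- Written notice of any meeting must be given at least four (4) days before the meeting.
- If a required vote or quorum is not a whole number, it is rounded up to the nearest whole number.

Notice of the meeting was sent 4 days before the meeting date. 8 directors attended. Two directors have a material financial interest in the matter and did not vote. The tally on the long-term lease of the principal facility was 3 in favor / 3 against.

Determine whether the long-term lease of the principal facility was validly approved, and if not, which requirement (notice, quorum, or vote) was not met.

Invalid — vote requirement not satisfied.

Notice: 4 days given; 4 required (4 ≥ 4). Satisfied.
Quorum: 8 present, but the 2 interested directors do not count, leaving 6. Quorum is 6. Satisfied.
Vote: the long-term lease of the principal facility requires three-fifths of the disinterested directors present (8 − 2 = 6). 3/5 of 6 = 3.60, rounded up to 4, so 4 affirmative votes are needed; 3 voted in favor. Not satisfied.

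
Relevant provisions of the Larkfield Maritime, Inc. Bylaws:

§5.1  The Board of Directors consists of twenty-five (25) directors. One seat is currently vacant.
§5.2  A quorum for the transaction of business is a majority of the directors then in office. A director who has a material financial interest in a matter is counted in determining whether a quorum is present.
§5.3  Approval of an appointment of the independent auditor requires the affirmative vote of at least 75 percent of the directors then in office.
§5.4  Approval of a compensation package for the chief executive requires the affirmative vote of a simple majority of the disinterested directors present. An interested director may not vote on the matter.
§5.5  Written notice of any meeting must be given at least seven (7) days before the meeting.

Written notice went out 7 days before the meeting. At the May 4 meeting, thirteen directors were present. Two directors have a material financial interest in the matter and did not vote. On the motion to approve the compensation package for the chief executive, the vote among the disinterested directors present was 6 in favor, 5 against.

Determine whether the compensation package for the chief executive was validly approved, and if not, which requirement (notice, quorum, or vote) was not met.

Valid — all requirements satisfied.

Notice: 7 days given; 7 required (7 ≥ 7). Satisfied.
Quorum: 13 present (interested directors count toward quorum); quorum is 13. Satisfied.
Vote: the compensation package for the chief executive requires a majority of the disinterested directors present (13 − 2 = 11). A majority of 11 is 6, so 6 affirmative votes are needed; 6 voted in favor. Satisfied.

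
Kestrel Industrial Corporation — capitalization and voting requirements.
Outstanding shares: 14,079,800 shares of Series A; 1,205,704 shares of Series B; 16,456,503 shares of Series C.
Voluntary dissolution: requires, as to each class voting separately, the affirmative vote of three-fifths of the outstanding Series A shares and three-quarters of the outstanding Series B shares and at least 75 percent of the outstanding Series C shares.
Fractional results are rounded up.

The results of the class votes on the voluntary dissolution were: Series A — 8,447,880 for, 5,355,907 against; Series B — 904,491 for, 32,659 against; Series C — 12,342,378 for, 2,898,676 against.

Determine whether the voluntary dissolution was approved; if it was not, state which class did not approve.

Approved — every class gave the required vote.

Series A: 3/5 of 14079800 = 8447880; 8,447,880 required, 8,447,880 in favor — approved.
Series B: 3/4 of 1205704 = 904278; 904,278 required, 904,491 in favor — approved.
Series C: 3/4 of 16456503 = 12342377.25, rounded up to 12342378; 12,342,378 required, 12,342,378 in favor — approved.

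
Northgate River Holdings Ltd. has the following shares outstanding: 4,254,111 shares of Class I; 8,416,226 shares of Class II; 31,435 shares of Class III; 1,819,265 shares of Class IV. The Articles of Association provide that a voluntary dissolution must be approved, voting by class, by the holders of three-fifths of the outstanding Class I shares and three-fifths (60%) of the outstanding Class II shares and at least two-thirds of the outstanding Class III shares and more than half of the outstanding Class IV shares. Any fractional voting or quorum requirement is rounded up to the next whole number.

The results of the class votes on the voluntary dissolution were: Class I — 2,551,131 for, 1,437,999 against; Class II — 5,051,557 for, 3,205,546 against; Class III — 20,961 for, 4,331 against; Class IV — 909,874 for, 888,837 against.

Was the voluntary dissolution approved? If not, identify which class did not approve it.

Class I: 3/5 of 4254111 = 2552466.60, rounded up to 2552467; 2,552,467 required, 2,551,131 in favor — not approved.
Class II: 3/5 of 8416226 = 5049735.60, rounded up to 5049736; 5,049,736 required, 5,051,557 in favor — approved.
Class III: 2/3 of 31435 = 20956.67, rounded up to 20957; 20,957 required, 20,961 in favor — approved.
Class IV: a majority of 1819265 is 909633; 909,633 required, 909,874 in favor — approved.

Not approved — the Class I shares did not give the required vote.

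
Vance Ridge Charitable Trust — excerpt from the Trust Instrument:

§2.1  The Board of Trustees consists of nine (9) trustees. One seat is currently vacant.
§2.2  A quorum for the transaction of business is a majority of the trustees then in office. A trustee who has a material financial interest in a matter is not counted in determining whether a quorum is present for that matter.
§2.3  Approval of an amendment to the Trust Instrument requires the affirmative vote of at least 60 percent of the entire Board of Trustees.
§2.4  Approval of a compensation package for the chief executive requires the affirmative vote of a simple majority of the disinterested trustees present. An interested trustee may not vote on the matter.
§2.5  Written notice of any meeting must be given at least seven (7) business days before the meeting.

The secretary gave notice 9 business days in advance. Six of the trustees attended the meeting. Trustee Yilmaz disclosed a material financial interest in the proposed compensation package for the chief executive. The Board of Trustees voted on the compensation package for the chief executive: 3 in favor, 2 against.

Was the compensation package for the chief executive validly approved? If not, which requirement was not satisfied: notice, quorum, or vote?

Valid — all requirements satisfied.

Notice: 9 business days given; 7 required (9 ≥ 7). Satisfied.
Quorum: 6 present, but the 1 interested trustee does not count, leaving 5. Quorum is 5. Satisfied.
Vote: the compensation package for the chief executive requires a majority of the disinterested trustees present (6 − 1 = 5). A majority of 5 is 3, so 3 affirmative votes are needed; 3 voted in favor. Satisfied.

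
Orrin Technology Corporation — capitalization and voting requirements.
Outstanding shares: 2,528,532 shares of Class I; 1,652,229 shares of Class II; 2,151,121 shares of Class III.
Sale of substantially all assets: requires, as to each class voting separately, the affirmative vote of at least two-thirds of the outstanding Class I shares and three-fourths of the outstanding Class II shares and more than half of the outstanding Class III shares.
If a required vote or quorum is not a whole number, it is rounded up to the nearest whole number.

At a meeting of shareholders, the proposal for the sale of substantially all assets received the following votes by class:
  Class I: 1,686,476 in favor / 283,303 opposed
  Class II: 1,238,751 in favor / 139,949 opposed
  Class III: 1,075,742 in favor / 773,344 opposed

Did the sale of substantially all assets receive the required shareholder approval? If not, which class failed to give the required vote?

Not approved — the Class II shares did not give the required vote.

Class I: 2/3 of 2528532 = 1685688; 1,685,688 required, 1,686,476 in favor — approved.
Class II: 3/4 of 1652229 = 1239171.75, rounded up to 1239172; 1,239,172 required, 1,238,751 in favor — not approved.
Class III: a majority of 2151121 is 1075561; 1,075,561 required, 1,075,742 in favor — approved.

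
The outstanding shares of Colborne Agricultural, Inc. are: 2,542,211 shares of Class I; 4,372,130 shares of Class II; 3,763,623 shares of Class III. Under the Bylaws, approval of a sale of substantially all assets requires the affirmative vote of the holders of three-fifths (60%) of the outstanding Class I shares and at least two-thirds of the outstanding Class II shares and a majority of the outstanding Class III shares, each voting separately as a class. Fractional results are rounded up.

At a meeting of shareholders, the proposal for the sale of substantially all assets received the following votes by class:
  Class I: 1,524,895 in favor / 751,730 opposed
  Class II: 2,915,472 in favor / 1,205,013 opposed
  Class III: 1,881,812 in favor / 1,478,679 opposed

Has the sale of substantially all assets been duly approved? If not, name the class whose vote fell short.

Class I: 3/5 of 2542211 = 1525326.60, rounded up to 1525327; 1,525,327 required, 1,524,895 in favor — not approved.
Class II: 2/3 of 4372130 = 2914753.33, rounded up to 2914754; 2,914,754 required, 2,915,472 in favor — approved.
Class III: a majority of 3763623 is 1881812; 1,881,812 required, 1,881,812 in favor — approved.

Not approved — the Class I shares did not give the required vote.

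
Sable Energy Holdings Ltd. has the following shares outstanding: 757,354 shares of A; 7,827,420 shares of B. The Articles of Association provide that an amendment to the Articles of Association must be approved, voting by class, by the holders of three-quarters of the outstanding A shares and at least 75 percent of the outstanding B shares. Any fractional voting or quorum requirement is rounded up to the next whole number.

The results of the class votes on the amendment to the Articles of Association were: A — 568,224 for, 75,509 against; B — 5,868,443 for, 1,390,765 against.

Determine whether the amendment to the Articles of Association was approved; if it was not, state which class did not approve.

A: 3/4 of 757354 = 568015.50, rounded up to 568016; 568,016 required, 568,224 in favor — approved.
B: 3/4 of 7827420 = 5870565; 5,870,565 required, 5,868,443 in favor — not approved.

Not approved — the B shares did not give the required vote.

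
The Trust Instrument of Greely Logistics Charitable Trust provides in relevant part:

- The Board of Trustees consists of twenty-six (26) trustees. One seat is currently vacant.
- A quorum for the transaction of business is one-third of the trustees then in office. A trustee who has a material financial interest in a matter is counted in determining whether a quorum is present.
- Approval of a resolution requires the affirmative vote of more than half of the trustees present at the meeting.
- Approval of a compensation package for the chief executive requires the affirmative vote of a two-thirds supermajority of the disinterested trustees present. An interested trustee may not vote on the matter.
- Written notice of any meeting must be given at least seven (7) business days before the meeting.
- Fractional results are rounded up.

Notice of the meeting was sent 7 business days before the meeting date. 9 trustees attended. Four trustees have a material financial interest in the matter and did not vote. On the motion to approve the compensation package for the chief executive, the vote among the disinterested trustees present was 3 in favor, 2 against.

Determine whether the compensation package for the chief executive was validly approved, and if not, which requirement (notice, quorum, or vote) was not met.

Invalid — vote requirement not satisfied.

Notice: 7 business days given; 7 required (7 ≥ 7). Satisfied.
Quorum: 9 present (interested trustees count toward quorum); quorum is 9. Satisfied.
Vote: the compensation package for the chief executive requires two-thirds of the disinterested trustees present (9 − 4 = 5). 2/3 of 5 = 3.33, rounded up to 4, so 4 affirmative votes are needed; 3 voted in favor. Not satisfied.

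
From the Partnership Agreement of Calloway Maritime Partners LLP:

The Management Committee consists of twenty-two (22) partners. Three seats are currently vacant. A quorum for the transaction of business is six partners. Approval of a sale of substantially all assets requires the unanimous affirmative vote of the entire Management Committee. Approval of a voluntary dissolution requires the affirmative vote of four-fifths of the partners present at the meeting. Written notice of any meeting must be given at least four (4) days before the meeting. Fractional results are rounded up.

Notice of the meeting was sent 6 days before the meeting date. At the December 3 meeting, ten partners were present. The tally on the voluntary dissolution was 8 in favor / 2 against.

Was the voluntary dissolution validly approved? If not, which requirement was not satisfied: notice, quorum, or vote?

Notice: 6 days given; 4 required (6 ≥ 4). Satisfied.
Quorum: 10 present; quorum is 6. Satisfied.
Vote: the voluntary dissolution requires four-fifths of the partners present (10). 4/5 of 10 = 8, so 8 affirmative votes are needed; 8 voted in favor. Satisfied.

Valid — all requirements satisfied.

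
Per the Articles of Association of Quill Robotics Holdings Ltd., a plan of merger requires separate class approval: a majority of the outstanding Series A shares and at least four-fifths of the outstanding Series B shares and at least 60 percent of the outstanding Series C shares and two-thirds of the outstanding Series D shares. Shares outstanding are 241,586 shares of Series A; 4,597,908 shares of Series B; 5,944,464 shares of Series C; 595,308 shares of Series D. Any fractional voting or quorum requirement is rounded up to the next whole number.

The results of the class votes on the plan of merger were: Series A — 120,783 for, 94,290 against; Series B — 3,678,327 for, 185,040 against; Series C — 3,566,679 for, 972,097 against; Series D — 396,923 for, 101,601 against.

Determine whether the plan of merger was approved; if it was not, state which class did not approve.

Series A: a majority of 241586 is 120794; 120,794 required, 120,783 in favor — not approved.
Series B: 4/5 of 4597908 = 3678326.40, rounded up to 3678327; 3,678,327 required, 3,678,327 in favor — approved.
Series C: 3/5 of 5944464 = 3566678.40, rounded up to 3566679; 3,566,679 required, 3,566,679 in favor — approved.
Series D: 2/3 of 595308 = 396872; 396,872 required, 396,923 in favor — approved.

Not approved — the Series A shares did not give the required vote.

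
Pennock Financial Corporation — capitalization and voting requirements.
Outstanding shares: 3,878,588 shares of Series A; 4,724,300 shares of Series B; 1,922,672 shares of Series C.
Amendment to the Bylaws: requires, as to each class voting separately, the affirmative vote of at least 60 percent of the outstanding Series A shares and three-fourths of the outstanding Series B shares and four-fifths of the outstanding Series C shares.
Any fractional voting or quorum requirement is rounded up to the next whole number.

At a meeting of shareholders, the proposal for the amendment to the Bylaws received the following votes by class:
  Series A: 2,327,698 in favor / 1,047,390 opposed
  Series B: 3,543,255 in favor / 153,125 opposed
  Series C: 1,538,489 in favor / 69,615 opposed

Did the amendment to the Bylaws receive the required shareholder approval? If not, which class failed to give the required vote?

Approved — every class gave the required vote.

Series A: 3/5 of 3878588 = 2327152.80, rounded up to 2327153; 2,327,153 required, 2,327,698 in favor — approved.
Series B: 3/4 of 4724300 = 3543225; 3,543,225 required, 3,543,255 in favor — approved.
Series C: 4/5 of 1922672 = 1538137.60, rounded up to 1538138; 1,538,138 required, 1,538,489 in favor — approved.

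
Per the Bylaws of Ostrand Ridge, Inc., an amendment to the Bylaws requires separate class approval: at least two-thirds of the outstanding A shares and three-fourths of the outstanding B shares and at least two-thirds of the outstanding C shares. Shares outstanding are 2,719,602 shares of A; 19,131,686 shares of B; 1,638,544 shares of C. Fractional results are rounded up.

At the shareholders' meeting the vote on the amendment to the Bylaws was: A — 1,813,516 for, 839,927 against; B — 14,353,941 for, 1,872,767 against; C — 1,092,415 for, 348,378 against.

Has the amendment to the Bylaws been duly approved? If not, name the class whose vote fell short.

Approved — every class gave the required vote.

A: 2/3 of 2719602 = 1813068; 1,813,068 required, 1,813,516 in favor — approved.
B: 3/4 of 19131686 = 14348764.50, rounded up to 14348765; 14,348,765 required, 14,353,941 in favor — approved.
C: 2/3 of 1638544 = 1092362.67, rounded up to 1092363; 1,092,363 required, 1,092,415 in favor — approved.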